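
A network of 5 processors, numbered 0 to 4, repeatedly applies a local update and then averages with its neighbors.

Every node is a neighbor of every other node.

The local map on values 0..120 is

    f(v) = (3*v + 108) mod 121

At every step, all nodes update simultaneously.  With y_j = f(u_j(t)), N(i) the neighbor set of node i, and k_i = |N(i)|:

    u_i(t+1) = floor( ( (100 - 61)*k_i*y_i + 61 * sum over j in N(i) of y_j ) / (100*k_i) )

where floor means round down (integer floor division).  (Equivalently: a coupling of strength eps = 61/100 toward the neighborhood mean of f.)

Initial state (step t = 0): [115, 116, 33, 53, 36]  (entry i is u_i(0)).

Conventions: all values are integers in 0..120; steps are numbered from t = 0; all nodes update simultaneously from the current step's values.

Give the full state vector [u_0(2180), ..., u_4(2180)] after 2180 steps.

Answer: [52, 52, 52, 50, 52]
Key observation: The state at step 7, [49, 49, 49, 47, 49], reappears at step 12: the system is in a cycle of period 5 from step 7 on.  Therefore the state at step 2180 equals the state at step 7 + ((2180 - 7) mod 5) = 10, which is [52, 52, 52, 50, 52].

Derivation:
t=0: [115, 116, 33, 53, 36]
t=1: [80, 81, 79, 65, 81]
t=2: [99, 100, 98, 88, 100]
t=3: [37, 38, 36, 29, 38]
t=4: [94, 95, 94, 89, 95]
t=5: [25, 26, 25, 22, 26]
t=6: [61, 62, 61, 59, 62]
t=7: [49, 49, 49, 47, 49]
t=8: [12, 12, 12, 10, 12]
t=9: [22, 22, 22, 20, 22]
t=10: [52, 52, 52, 50, 52]
t=11: [21, 21, 21, 19, 21]
t=12: [49, 49, 49, 47, 49]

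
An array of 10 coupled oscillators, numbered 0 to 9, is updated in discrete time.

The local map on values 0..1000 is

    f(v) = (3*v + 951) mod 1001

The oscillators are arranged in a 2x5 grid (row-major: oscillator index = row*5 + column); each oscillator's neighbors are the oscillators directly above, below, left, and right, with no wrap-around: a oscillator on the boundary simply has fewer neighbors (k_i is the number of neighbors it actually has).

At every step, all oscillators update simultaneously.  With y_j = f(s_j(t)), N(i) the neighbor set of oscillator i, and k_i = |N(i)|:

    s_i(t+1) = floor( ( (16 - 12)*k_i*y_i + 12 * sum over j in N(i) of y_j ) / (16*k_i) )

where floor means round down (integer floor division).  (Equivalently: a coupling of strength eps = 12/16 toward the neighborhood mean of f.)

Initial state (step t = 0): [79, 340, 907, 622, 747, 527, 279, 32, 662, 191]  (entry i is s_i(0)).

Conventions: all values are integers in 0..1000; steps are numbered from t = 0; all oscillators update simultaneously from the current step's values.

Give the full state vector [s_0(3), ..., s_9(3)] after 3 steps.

Simulating step by step:
t=0: [79, 340, 907, 622, 747, 527, 279, 32, 662, 191]
t=1: [609, 653, 625, 652, 549, 497, 583, 609, 579, 552]
t=2: [699, 801, 853, 752, 715, 662, 705, 746, 743, 632]
t=3: [493, 241, 312, 245, 416, 274, 383, 233, 353, 312]

Answer: [493, 241, 312, 245, 416, 274, 383, 233, 353, 312]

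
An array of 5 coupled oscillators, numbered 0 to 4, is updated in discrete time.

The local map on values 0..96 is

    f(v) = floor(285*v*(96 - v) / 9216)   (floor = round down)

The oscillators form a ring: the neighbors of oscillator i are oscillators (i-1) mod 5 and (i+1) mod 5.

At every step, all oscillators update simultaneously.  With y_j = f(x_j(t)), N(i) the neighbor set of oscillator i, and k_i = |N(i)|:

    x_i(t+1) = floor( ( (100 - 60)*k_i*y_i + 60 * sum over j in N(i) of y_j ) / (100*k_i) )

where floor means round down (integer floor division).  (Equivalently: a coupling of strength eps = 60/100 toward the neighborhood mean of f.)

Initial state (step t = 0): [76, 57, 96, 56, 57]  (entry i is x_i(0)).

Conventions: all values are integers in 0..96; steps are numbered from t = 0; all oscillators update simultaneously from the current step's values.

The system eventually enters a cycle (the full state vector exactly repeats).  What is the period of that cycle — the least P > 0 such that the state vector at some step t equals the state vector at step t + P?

Answer: 2
Key observation: The state at step 8, [66, 66, 66, 66, 66], reappears at step 10 — and no state repeats earlier — so the cycle the system enters has period 2.

Derivation:
t=0: [76, 57, 96, 56, 57]
t=1: [59, 41, 41, 48, 62]
t=2: [67, 68, 69, 68, 67]
t=3: [59, 58, 57, 58, 59]
t=4: [67, 67, 68, 67, 67]
t=5: [60, 59, 59, 59, 60]
t=6: [66, 66, 67, 66, 66]
t=7: [61, 60, 60, 60, 61]
t=8: [66, 66, 66, 66, 66]
t=9: [61, 61, 61, 61, 61]
t=10: [66, 66, 66, 66, 66]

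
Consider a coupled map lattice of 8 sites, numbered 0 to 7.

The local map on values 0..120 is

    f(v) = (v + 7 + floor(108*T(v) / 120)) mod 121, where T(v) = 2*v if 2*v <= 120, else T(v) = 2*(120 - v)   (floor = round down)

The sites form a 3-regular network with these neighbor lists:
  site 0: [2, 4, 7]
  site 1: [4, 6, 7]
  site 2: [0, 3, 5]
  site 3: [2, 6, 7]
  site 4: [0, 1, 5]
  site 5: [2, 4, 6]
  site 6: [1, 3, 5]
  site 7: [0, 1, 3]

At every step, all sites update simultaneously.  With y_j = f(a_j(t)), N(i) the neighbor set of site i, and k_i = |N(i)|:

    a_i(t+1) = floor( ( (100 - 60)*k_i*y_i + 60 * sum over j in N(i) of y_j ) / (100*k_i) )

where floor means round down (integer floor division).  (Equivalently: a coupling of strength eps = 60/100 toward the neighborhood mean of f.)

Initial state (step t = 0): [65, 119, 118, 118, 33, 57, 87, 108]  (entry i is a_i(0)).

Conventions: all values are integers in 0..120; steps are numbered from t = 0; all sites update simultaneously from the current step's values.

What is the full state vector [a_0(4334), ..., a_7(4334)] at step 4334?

Simulating step by step:
t=0: [65, 119, 118, 118, 33, 57, 87, 108]
t=1: [44, 31, 23, 13, 59, 45, 24, 18]
t=2: [39, 73, 41, 57, 43, 44, 59, 51]
t=3: [53, 34, 34, 33, 36, 15, 39, 52]
t=4: [61, 91, 77, 89, 79, 84, 96, 59]
t=5: [47, 34, 39, 35, 38, 34, 28, 42]
t=6: [53, 81, 91, 82, 89, 103, 95, 46]
t=7: [28, 28, 29, 28, 30, 24, 28, 27]
t=8: [86, 85, 84, 85, 85, 82, 82, 83]
t=9: [33, 34, 34, 34, 34, 35, 35, 34]
t=10: [100, 102, 102, 102, 102, 103, 103, 101]
t=11: [21, 20, 20, 20, 20, 19, 19, 20]
t=12: [63, 62, 62, 62, 62, 61, 61, 63]
t=13: [51, 52, 52, 52, 52, 52, 52, 51]
t=14: [29, 30, 30, 30, 30, 31, 31, 29]
t=15: [89, 90, 90, 90, 90, 92, 92, 89]
t=16: [30, 29, 29, 29, 29, 28, 28, 30]
t=17: [89, 88, 88, 88, 88, 86, 86, 89]
t=18: [30, 31, 31, 31, 31, 32, 32, 30]
t=19: [91, 93, 93, 93, 93, 94, 94, 91]
t=20: [28, 27, 27, 27, 27, 26, 26, 28]
t=21: [83, 82, 82, 82, 82, 80, 80, 83]
t=22: [35, 36, 36, 36, 36, 37, 37, 35]
t=23: [105, 107, 107, 107, 107, 108, 108, 105]
t=24: [17, 16, 16, 16, 16, 15, 15, 17]
t=25: [52, 51, 51, 51, 51, 49, 49, 52]
t=26: [29, 27, 27, 27, 27, 25, 25, 29]
t=27: [85, 82, 82, 82, 82, 79, 79, 85]
t=28: [34, 36, 36, 36, 36, 37, 37, 34]
t=29: [104, 106, 106, 106, 106, 108, 108, 104]
t=30: [17, 16, 16, 16, 16, 15, 15, 17]

Answer: [29, 27, 27, 27, 27, 25, 25, 29]
Key observation: The state at step 24, [17, 16, 16, 16, 16, 15, 15, 17], reappears at step 30: the system is in a cycle of period 6 from step 24 on.  Therefore the state at step 4334 equals the state at step 24 + ((4334 - 24) mod 6) = 26, which is [29, 27, 27, 27, 27, 25, 25, 29].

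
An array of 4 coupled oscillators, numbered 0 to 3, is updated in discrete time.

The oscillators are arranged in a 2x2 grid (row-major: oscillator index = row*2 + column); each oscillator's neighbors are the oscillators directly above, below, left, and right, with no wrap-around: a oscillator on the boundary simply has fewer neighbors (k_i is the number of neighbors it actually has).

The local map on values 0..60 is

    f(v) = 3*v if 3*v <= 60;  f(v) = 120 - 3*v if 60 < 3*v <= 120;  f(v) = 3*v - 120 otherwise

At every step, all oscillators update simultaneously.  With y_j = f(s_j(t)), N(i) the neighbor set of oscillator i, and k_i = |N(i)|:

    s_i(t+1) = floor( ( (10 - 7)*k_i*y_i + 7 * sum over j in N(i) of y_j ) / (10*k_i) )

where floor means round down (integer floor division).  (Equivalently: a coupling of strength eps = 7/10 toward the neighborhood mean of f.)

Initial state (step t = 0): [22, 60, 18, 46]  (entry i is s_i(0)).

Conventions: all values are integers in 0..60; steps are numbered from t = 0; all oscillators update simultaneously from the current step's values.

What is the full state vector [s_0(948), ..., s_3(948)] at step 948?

Answer: [23, 18, 18, 23]
Key observation: The state at step 33, [15, 11, 11, 15], reappears at step 45: the system is in a cycle of period 12 from step 33 on.  Therefore the state at step 948 equals the state at step 33 + ((948 - 33) mod 12) = 36, which is [23, 18, 18, 23].

Derivation:
t=0: [22, 60, 18, 46]
t=1: [56, 43, 41, 45]
t=2: [18, 24, 22, 8]
t=3: [51, 41, 43, 42]
t=4: [14, 14, 16, 6]
t=5: [44, 33, 35, 36]
t=6: [16, 14, 12, 16]
t=7: [41, 46, 44, 41]
t=8: [11, 7, 5, 11]
t=9: [22, 29, 27, 22]
t=10: [41, 47, 49, 41]
t=11: [17, 8, 10, 17]
t=12: [34, 42, 44, 34]
t=13: [11, 14, 16, 11]
t=14: [41, 35, 37, 41]
t=15: [9, 6, 4, 9]
t=16: [18, 24, 22, 18]
t=17: [51, 52, 54, 51]
t=18: [37, 33, 35, 37]
t=19: [15, 12, 10, 15]
t=20: [36, 42, 40, 36]
t=21: [5, 10, 8, 5]
t=22: [23, 19, 17, 23]
t=23: [53, 52, 51, 53]
t=24: [35, 38, 37, 35]
t=25: [9, 12, 13, 9]
t=26: [34, 29, 30, 34]
t=27: [27, 22, 21, 27]
t=28: [50, 43, 44, 50]
t=29: [16, 23, 24, 16]
t=30: [49, 48, 48, 49]
t=31: [24, 26, 26, 24]
t=32: [43, 46, 46, 43]
t=33: [15, 11, 11, 15]
t=34: [36, 41, 41, 36]
t=35: [5, 9, 9, 5]
t=36: [23, 18, 18, 23]
t=37: [53, 51, 51, 53]
t=38: [34, 37, 37, 34]
t=39: [11, 15, 15, 11]
t=40: [41, 36, 36, 41]
t=41: [9, 5, 5, 9]
t=42: [18, 23, 23, 18]
t=43: [51, 53, 53, 51]
t=44: [37, 34, 34, 37]
t=45: [15, 11, 11, 15]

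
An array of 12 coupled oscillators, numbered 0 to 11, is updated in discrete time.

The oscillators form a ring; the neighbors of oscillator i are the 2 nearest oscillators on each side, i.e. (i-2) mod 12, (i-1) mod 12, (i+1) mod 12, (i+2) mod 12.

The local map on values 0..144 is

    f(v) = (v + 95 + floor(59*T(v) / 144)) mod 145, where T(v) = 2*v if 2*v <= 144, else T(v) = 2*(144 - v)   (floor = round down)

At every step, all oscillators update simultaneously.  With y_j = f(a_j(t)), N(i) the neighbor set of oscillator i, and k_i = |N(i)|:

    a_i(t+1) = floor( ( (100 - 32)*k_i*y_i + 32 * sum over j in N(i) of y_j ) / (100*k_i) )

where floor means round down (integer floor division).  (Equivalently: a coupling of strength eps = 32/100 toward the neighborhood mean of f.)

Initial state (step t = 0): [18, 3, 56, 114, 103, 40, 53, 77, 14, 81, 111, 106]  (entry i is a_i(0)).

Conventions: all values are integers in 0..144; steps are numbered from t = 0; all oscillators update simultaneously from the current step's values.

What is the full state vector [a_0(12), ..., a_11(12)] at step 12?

Simulating step by step:
t=0: [18, 3, 56, 114, 103, 40, 53, 77, 14, 81, 111, 106]
t=1: [112, 96, 66, 80, 75, 39, 56, 76, 105, 85, 93, 90]
t=2: [85, 83, 74, 76, 72, 37, 56, 74, 82, 83, 84, 84]
t=3: [82, 82, 81, 75, 73, 35, 55, 73, 79, 82, 82, 82]
t=4: [82, 81, 81, 75, 73, 32, 54, 73, 79, 81, 82, 82]
t=5: [82, 81, 81, 75, 72, 28, 52, 72, 79, 81, 82, 82]
t=6: [82, 81, 81, 74, 71, 22, 49, 71, 78, 81, 82, 82]
t=7: [82, 81, 81, 85, 80, 114, 56, 80, 78, 81, 82, 82]
t=8: [82, 82, 82, 83, 80, 83, 61, 80, 79, 82, 82, 82]
t=9: [82, 82, 82, 82, 80, 80, 67, 80, 80, 82, 82, 82]
t=10: [82, 82, 82, 82, 81, 81, 74, 81, 81, 82, 82, 82]
t=11: [82, 82, 82, 82, 81, 81, 81, 81, 81, 82, 82, 82]
t=12: [82, 82, 82, 82, 82, 82, 82, 82, 82, 82, 82, 82]

Answer: [82, 82, 82, 82, 82, 82, 82, 82, 82, 82, 82, 82]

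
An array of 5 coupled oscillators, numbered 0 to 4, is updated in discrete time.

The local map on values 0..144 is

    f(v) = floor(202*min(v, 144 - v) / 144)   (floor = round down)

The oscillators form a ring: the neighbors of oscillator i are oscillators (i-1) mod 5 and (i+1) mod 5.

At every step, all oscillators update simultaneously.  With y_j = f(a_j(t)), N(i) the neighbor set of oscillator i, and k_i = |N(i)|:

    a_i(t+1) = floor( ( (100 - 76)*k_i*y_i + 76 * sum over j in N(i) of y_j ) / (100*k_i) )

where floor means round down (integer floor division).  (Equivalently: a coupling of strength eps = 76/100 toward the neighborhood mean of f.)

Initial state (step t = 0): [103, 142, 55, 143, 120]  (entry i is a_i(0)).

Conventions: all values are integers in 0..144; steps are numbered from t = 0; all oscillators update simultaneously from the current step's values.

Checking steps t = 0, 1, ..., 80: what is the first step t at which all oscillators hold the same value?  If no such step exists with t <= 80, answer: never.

Simulating step by step:
t=0: [103, 142, 55, 143, 120]  (not all equal)
t=1: [26, 51, 19, 42, 29]  (not all equal)
t=2: [50, 40, 55, 39, 45]  (not all equal)
t=3: [62, 69, 60, 66, 62]  (not all equal)
t=4: [89, 87, 91, 86, 88]  (not all equal)
t=5: [78, 76, 78, 77, 78]  (not all equal)
t=6: [93, 92, 93, 92, 92]  (not all equal)
t=7: [71, 71, 71, 71, 71]  (all equal)

Answer: 7
Key observation: Synchronization is absorbing here: once all oscillators are equal they stay equal, and step 7 is the first all-equal step.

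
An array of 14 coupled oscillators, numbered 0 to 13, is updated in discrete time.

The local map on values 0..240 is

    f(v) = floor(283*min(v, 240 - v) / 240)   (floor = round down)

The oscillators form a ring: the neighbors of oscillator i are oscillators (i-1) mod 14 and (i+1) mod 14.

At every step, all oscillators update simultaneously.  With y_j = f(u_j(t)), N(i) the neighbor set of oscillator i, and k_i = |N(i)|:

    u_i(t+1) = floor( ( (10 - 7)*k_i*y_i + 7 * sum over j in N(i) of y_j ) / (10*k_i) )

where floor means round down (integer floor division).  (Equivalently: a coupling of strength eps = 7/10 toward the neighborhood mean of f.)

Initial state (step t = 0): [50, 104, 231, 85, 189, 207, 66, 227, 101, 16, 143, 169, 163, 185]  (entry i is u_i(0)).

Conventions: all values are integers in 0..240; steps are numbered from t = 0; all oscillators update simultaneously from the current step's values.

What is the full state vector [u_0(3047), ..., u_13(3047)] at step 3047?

Answer: [136, 130, 125, 120, 119, 120, 121, 123, 128, 133, 137, 139, 139, 138]
Key observation: The state at step 20, [123, 128, 135, 138, 140, 140, 139, 136, 131, 126, 122, 119, 119, 120], reappears at step 24: the system is in a cycle of period 4 from step 20 on.  Therefore the state at step 3047 equals the state at step 20 + ((3047 - 20) mod 4) = 23, which is [136, 130, 125, 120, 119, 120, 121, 123, 128, 133, 137, 139, 139, 138].

Derivation:
t=0: [50, 104, 231, 85, 189, 207, 66, 227, 101, 16, 143, 169, 163, 185]
t=1: [82, 60, 80, 54, 66, 59, 41, 73, 47, 86, 69, 96, 78, 71]
t=2: [82, 87, 74, 78, 69, 64, 68, 61, 81, 77, 99, 94, 95, 90]
t=3: [101, 94, 93, 86, 82, 78, 75, 82, 84, 100, 104, 112, 109, 104]
t=4: [116, 112, 106, 102, 96, 91, 91, 94, 104, 112, 123, 127, 127, 123]
t=5: [134, 130, 125, 118, 113, 109, 108, 113, 121, 130, 133, 134, 134, 135]
t=6: [125, 129, 134, 135, 133, 129, 129, 133, 133, 131, 126, 124, 123, 123]
t=7: [133, 129, 125, 124, 126, 128, 128, 127, 126, 129, 132, 135, 136, 136]
t=8: [126, 130, 133, 134, 134, 132, 132, 133, 132, 130, 126, 124, 122, 123]
t=9: [133, 129, 126, 124, 125, 125, 126, 126, 127, 130, 132, 136, 137, 136]
t=10: [126, 130, 133, 134, 135, 134, 134, 133, 131, 129, 125, 123, 121, 123]
t=11: [133, 129, 126, 124, 123, 123, 124, 126, 128, 131, 133, 137, 137, 137]
t=12: [125, 130, 133, 135, 136, 136, 135, 134, 131, 128, 124, 122, 121, 122]
t=13: [134, 130, 126, 123, 122, 122, 123, 125, 128, 132, 135, 138, 139, 137]
t=14: [124, 129, 133, 136, 138, 138, 137, 134, 131, 127, 123, 120, 120, 121]
t=15: [135, 130, 126, 122, 120, 120, 121, 124, 128, 132, 137, 139, 140, 138]
t=16: [124, 128, 134, 137, 140, 140, 138, 136, 131, 126, 122, 119, 118, 120]
t=17: [136, 130, 125, 120, 118, 118, 119, 123, 128, 133, 137, 139, 140, 138]
t=18: [123, 128, 135, 138, 139, 139, 138, 136, 131, 126, 122, 119, 118, 119]
t=19: [136, 130, 125, 120, 119, 119, 120, 123, 128, 133, 137, 139, 139, 138]
t=20: [123, 128, 135, 138, 140, 140, 139, 136, 131, 126, 122, 119, 119, 120]
t=21: [136, 130, 125, 120, 118, 117, 119, 123, 128, 133, 137, 139, 140, 139]
t=22: [123, 128, 135, 138, 139, 138, 137, 136, 131, 126, 122, 119, 118, 119]
t=23: [136, 130, 125, 120, 119, 120, 121, 123, 128, 133, 137, 139, 139, 138]
t=24: [123, 128, 135, 138, 140, 140, 139, 136, 131, 126, 122, 119, 119, 120]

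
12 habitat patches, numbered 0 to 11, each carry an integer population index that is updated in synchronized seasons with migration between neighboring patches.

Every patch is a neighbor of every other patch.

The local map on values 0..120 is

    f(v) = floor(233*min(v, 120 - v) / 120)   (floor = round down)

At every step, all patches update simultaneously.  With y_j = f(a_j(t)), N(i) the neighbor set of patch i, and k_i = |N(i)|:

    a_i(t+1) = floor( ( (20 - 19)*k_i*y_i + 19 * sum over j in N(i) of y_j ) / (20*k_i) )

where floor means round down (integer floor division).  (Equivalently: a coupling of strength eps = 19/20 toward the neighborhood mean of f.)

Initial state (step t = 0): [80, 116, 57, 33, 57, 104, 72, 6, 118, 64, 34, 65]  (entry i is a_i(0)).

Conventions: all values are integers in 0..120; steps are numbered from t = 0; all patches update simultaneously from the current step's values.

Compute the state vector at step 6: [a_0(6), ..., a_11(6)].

Answer: [38, 38, 38, 38, 38, 38, 38, 38, 38, 38, 38, 38]

Derivation:
t=0: [80, 116, 57, 33, 57, 104, 72, 6, 118, 64, 34, 65]
t=1: [65, 67, 63, 65, 63, 66, 64, 67, 67, 63, 65, 64]
t=2: [106, 106, 106, 106, 106, 106, 106, 106, 106, 106, 106, 106]
t=3: [27, 27, 27, 27, 27, 27, 27, 27, 27, 27, 27, 27]
t=4: [52, 52, 52, 52, 52, 52, 52, 52, 52, 52, 52, 52]
t=5: [100, 100, 100, 100, 100, 100, 100, 100, 100, 100, 100, 100]
t=6: [38, 38, 38, 38, 38, 38, 38, 38, 38, 38, 38, 38]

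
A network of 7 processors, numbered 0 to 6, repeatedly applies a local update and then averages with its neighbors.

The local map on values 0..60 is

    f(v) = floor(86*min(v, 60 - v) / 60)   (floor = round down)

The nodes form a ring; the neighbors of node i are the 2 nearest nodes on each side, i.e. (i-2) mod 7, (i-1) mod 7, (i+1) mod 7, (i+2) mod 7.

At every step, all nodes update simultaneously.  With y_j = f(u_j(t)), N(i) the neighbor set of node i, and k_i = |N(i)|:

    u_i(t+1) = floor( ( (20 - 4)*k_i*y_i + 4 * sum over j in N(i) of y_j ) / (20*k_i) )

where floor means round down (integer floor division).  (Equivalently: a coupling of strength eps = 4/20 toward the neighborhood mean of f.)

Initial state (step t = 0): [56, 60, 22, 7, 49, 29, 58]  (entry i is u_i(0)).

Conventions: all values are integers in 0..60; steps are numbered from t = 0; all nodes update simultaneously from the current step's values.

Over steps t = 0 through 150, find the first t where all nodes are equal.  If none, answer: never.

Answer: 35
Key observation: Synchronization is absorbing here: once all nodes are equal they stay equal, and step 35 is the first all-equal step.

Derivation:
t=0: [56, 60, 22, 7, 49, 29, 58]  (not all equal)
t=1: [7, 2, 26, 12, 16, 34, 4]  (not all equal)
t=2: [12, 5, 32, 18, 22, 32, 7]  (not all equal)
t=3: [18, 10, 36, 25, 30, 36, 12]  (not all equal)
t=4: [24, 16, 33, 34, 40, 33, 19]  (not all equal)
t=5: [33, 24, 36, 35, 29, 36, 27]  (not all equal)
t=6: [37, 34, 34, 35, 39, 34, 37]  (not all equal)
t=7: [32, 36, 36, 35, 31, 36, 32]  (not all equal)
t=8: [39, 34, 34, 35, 39, 35, 39]  (not all equal)
t=9: [30, 36, 36, 34, 30, 34, 30]  (not all equal)
t=10: [41, 35, 35, 37, 41, 37, 42]  (not all equal)
t=11: [27, 33, 34, 32, 27, 31, 26]  (not all equal)
t=12: [38, 38, 37, 39, 38, 40, 37]  (not all equal)
t=13: [30, 31, 31, 30, 30, 28, 31]  (not all equal)
t=14: [42, 41, 41, 42, 42, 40, 41]  (not all equal)
t=15: [25, 26, 26, 25, 25, 27, 26]  (not all equal)
t=16: [35, 36, 36, 35, 35, 37, 36]  (not all equal)
t=17: [34, 34, 34, 34, 34, 32, 34]  (not all equal)
t=18: [37, 37, 37, 37, 37, 39, 37]  (not all equal)
t=19: [31, 32, 32, 31, 31, 30, 31]  (not all equal)
t=20: [41, 40, 40, 41, 41, 42, 41]  (not all equal)
t=21: [27, 27, 27, 27, 26, 25, 26]  (not all equal)
t=22: [37, 37, 37, 37, 37, 35, 37]  (not all equal)
t=23: [32, 32, 32, 32, 32, 34, 32]  (not all equal)
t=24: [39, 40, 40, 39, 39, 37, 39]  (not all equal)
t=25: [29, 28, 28, 29, 30, 31, 30]  (not all equal)
t=26: [41, 40, 40, 41, 42, 41, 42]  (not all equal)
t=27: [27, 27, 27, 27, 25, 26, 25]  (not all equal)
t=28: [37, 37, 37, 37, 35, 36, 35]  (not all equal)
t=29: [32, 32, 32, 32, 34, 33, 34]  (not all equal)
t=30: [39, 39, 39, 39, 37, 38, 37]  (not all equal)
t=31: [30, 30, 30, 30, 31, 31, 31]  (not all equal)
t=32: [42, 42, 42, 42, 41, 41, 41]  (not all equal)
t=33: [25, 25, 25, 25, 26, 26, 26]  (not all equal)
t=34: [35, 35, 35, 35, 36, 36, 36]  (not all equal)
t=35: [34, 34, 34, 34, 34, 34, 34]  (all equal)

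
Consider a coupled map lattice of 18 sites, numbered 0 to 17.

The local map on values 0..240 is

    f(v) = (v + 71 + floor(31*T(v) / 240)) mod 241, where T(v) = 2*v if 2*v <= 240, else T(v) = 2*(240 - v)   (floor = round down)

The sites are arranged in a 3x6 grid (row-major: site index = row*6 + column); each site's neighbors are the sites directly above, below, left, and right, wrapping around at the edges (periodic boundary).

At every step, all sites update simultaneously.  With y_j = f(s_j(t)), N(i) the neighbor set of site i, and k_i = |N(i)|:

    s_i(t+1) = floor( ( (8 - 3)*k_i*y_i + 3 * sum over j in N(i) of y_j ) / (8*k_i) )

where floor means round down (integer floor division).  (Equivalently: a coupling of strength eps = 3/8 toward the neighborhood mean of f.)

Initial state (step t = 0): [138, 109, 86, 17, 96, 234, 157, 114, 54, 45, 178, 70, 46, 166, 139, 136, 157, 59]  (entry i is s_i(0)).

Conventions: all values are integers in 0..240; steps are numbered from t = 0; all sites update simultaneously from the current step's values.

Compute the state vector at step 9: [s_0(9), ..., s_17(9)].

Answer: [122, 128, 139, 133, 61, 123, 110, 123, 133, 122, 52, 54, 102, 108, 132, 135, 58, 54]

Derivation:
t=0: [138, 109, 86, 17, 96, 234, 157, 114, 54, 45, 178, 70, 46, 166, 139, 136, 157, 59]
t=1: [185, 190, 175, 125, 137, 109, 74, 168, 157, 125, 60, 122, 117, 83, 200, 189, 60, 124]
t=2: [76, 42, 41, 188, 214, 196, 148, 45, 33, 179, 168, 208, 191, 138, 47, 79, 150, 214]
t=3: [121, 137, 113, 53, 39, 52, 35, 123, 107, 45, 21, 38, 63, 185, 141, 123, 28, 42]
t=4: [198, 210, 209, 149, 119, 139, 138, 194, 203, 141, 104, 117, 139, 97, 211, 196, 119, 124]
t=5: [94, 58, 42, 51, 199, 213, 196, 70, 60, 174, 209, 220, 212, 154, 59, 70, 201, 225]
t=6: [144, 134, 130, 116, 49, 62, 65, 130, 133, 58, 44, 52, 57, 50, 131, 131, 54, 54]
t=7: [212, 222, 228, 203, 141, 153, 164, 213, 222, 164, 130, 137, 150, 161, 220, 211, 144, 139]
t=8: [37, 50, 57, 59, 196, 74, 39, 43, 51, 43, 210, 191, 30, 22, 50, 62, 219, 192]
t=9: [122, 128, 139, 133, 61, 123, 110, 123, 133, 122, 52, 54, 102, 108, 132, 135, 58, 54]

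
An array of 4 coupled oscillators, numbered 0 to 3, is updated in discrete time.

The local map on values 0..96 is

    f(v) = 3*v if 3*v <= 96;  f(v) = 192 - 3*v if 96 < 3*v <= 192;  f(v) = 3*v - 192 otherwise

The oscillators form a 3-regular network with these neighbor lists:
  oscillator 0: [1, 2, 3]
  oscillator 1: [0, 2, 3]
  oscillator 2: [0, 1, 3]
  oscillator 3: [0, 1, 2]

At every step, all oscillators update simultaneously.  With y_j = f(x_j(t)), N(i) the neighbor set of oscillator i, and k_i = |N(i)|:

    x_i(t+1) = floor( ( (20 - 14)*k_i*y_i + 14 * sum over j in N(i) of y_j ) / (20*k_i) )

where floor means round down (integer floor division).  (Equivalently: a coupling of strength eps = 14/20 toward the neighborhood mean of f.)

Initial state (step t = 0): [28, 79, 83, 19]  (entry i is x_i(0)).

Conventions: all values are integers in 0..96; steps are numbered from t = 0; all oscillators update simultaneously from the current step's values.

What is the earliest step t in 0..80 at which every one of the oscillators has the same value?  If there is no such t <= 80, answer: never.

Simulating step by step:
t=0: [28, 79, 83, 19]  (not all equal)
t=1: [62, 59, 60, 60]  (not all equal)
t=2: [10, 11, 11, 11]  (not all equal)
t=3: [32, 32, 32, 32]  (all equal)

Answer: 3
Key observation: Synchronization is absorbing here: once all oscillators are equal they stay equal, and step 3 is the first all-equal step.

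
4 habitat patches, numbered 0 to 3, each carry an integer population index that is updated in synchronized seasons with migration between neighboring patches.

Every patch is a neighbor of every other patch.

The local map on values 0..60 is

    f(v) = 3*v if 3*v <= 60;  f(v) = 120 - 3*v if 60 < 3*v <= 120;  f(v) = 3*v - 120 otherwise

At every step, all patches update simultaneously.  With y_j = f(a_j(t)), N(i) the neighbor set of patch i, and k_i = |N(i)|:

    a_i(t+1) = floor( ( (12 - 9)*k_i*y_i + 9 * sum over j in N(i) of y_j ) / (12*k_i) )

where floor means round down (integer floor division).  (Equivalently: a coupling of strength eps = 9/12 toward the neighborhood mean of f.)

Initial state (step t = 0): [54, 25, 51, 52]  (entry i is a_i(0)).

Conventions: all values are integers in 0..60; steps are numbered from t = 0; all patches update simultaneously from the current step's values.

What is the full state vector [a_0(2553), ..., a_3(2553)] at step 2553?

Answer: [39, 39, 39, 39]
Key observation: The state at step 1, [39, 39, 39, 39], reappears at step 5: the system is in a cycle of period 4 from step 1 on.  Therefore the state at step 2553 equals the state at step 1 + ((2553 - 1) mod 4) = 1, which is [39, 39, 39, 39].

Derivation:
t=0: [54, 25, 51, 52]
t=1: [39, 39, 39, 39]
t=2: [3, 3, 3, 3]
t=3: [9, 9, 9, 9]
t=4: [27, 27, 27, 27]
t=5: [39, 39, 39, 39]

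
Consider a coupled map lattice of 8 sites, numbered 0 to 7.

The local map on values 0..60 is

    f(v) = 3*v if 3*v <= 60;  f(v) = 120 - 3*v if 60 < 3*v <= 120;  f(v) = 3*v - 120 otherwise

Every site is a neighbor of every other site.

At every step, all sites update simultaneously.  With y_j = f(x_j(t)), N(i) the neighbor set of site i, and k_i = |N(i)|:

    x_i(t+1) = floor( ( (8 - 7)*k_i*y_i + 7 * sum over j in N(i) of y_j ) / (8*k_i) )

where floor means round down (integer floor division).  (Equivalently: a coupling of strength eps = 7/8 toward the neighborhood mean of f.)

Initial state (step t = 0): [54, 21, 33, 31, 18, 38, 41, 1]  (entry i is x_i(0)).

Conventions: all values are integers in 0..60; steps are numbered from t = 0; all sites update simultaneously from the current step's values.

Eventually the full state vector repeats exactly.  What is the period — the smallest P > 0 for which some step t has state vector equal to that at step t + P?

Answer: 4
Key observation: The state at step 2, [42, 42, 42, 42, 42, 42, 42, 42], reappears at step 6 — and no state repeats earlier — so the cycle the system enters has period 4.

Derivation:
t=0: [54, 21, 33, 31, 18, 38, 41, 1]
t=1: [26, 26, 26, 26, 26, 26, 26, 26]
t=2: [42, 42, 42, 42, 42, 42, 42, 42]
t=3: [6, 6, 6, 6, 6, 6, 6, 6]
t=4: [18, 18, 18, 18, 18, 18, 18, 18]
t=5: [54, 54, 54, 54, 54, 54, 54, 54]
t=6: [42, 42, 42, 42, 42, 42, 42, 42]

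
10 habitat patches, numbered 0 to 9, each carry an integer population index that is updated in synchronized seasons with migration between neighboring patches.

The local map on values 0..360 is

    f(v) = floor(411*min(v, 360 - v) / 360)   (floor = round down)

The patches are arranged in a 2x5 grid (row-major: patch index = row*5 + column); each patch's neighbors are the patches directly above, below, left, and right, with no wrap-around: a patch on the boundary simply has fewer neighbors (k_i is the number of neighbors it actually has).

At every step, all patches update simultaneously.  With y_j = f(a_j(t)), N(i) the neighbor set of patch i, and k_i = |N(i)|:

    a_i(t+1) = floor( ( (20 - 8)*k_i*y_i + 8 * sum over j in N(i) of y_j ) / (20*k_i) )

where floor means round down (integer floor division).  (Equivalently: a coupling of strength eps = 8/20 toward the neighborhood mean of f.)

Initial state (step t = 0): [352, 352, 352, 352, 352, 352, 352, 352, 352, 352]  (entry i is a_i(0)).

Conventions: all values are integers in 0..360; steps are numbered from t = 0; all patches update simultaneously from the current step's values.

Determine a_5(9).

Answer: a_5(9) = 19

Derivation:
t=0: [352, 352, 352, 352, 352, 352, 352, 352, 352, 352]
t=1: [9, 9, 9, 9, 9, 9, 9, 9, 9, 9]
t=2: [10, 10, 10, 10, 10, 10, 10, 10, 10, 10]
t=3: [11, 11, 11, 11, 11, 11, 11, 11, 11, 11]
t=4: [12, 12, 12, 12, 12, 12, 12, 12, 12, 12]
t=5: [13, 13, 13, 13, 13, 13, 13, 13, 13, 13]
t=6: [14, 14, 14, 14, 14, 14, 14, 14, 14, 14]
t=7: [15, 15, 15, 15, 15, 15, 15, 15, 15, 15]
t=8: [17, 17, 17, 17, 17, 17, 17, 17, 17, 17]
t=9: [19, 19, 19, 19, 19, 19, 19, 19, 19, 19]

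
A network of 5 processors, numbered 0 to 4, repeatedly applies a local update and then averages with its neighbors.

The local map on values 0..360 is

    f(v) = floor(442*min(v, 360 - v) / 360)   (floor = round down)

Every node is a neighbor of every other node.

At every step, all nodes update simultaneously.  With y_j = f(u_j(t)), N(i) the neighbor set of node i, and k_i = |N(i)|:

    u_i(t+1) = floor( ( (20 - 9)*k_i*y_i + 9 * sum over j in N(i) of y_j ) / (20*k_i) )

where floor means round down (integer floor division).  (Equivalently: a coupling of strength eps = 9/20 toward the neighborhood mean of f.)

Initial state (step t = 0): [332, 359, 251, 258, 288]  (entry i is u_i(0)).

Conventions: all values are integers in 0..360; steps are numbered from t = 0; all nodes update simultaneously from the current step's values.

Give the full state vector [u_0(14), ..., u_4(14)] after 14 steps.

Answer: [213, 213, 213, 213, 213]

Derivation:
t=0: [332, 359, 251, 258, 288]
t=1: [57, 43, 101, 97, 81]
t=2: [82, 74, 106, 104, 95]
t=3: [107, 102, 120, 118, 114]
t=4: [134, 131, 141, 140, 137]
t=5: [165, 164, 169, 168, 167]
t=6: [203, 202, 205, 204, 204]
t=7: [191, 192, 190, 191, 191]
t=8: [207, 206, 207, 207, 207]
t=9: [187, 188, 187, 187, 187]
t=10: [211, 211, 211, 211, 211]
t=11: [182, 182, 182, 182, 182]
t=12: [218, 218, 218, 218, 218]
t=13: [174, 174, 174, 174, 174]
t=14: [213, 213, 213, 213, 213]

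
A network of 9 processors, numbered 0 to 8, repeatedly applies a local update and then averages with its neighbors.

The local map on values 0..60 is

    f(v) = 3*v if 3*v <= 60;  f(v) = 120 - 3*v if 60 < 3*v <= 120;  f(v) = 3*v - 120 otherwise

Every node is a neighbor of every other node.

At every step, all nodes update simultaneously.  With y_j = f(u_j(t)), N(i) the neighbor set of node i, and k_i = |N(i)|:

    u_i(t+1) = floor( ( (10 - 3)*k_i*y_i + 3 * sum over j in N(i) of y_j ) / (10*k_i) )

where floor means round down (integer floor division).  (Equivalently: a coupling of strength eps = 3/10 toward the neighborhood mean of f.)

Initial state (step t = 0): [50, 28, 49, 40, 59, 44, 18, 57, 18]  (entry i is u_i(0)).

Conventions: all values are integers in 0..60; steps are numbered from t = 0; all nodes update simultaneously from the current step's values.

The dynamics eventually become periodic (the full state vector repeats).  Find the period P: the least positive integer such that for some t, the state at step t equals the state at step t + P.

Simulating step by step:
t=0: [50, 28, 49, 40, 59, 44, 18, 57, 18]
t=1: [31, 35, 29, 12, 49, 19, 47, 45, 47]
t=2: [27, 19, 31, 33, 27, 47, 23, 19, 23]
t=3: [39, 51, 31, 27, 39, 27, 47, 51, 47]
t=4: [10, 30, 26, 34, 10, 34, 22, 30, 22]
t=5: [31, 31, 39, 23, 31, 23, 47, 31, 47]
t=6: [27, 27, 11, 43, 27, 43, 23, 27, 23]
t=7: [37, 37, 33, 17, 37, 17, 45, 37, 45]
t=8: [13, 13, 21, 40, 13, 40, 17, 13, 17]
t=9: [37, 37, 49, 11, 37, 11, 45, 37, 45]
t=10: [11, 11, 23, 27, 11, 27, 15, 11, 15]
t=11: [35, 35, 46, 39, 35, 39, 42, 35, 42]
t=12: [13, 13, 15, 5, 13, 5, 7, 13, 7]
t=13: [36, 36, 40, 20, 36, 20, 24, 36, 24]
t=14: [17, 17, 9, 49, 17, 49, 41, 17, 41]
t=15: [44, 44, 28, 28, 44, 28, 12, 44, 12]
t=16: [16, 16, 32, 32, 16, 32, 32, 16, 32]
t=17: [43, 43, 27, 27, 43, 27, 27, 43, 27]
t=18: [14, 14, 34, 34, 14, 34, 34, 14, 34]
t=19: [37, 37, 21, 21, 37, 21, 21, 37, 21]
t=20: [18, 18, 49, 49, 18, 49, 49, 18, 49]
t=21: [48, 48, 31, 31, 48, 31, 31, 48, 31]
t=22: [24, 24, 26, 26, 24, 26, 26, 24, 26]
t=23: [46, 46, 42, 42, 46, 42, 42, 46, 42]
t=24: [15, 15, 7, 7, 15, 7, 7, 15, 7]
t=25: [40, 40, 24, 24, 40, 24, 24, 40, 24]
t=26: [9, 9, 40, 40, 9, 40, 40, 9, 40]
t=27: [21, 21, 4, 4, 21, 4, 4, 21, 4]
t=28: [48, 48, 18, 18, 48, 18, 18, 48, 18]
t=29: [29, 29, 49, 49, 29, 49, 49, 29, 49]
t=30: [31, 31, 27, 27, 31, 27, 27, 31, 27]
t=31: [29, 29, 37, 37, 29, 37, 37, 29, 37]
t=32: [28, 28, 12, 12, 28, 12, 12, 28, 12]
t=33: [36, 36, 36, 36, 36, 36, 36, 36, 36]
t=34: [12, 12, 12, 12, 12, 12, 12, 12, 12]
t=35: [36, 36, 36, 36, 36, 36, 36, 36, 36]

Answer: 2
Key observation: The state at step 33, [36, 36, 36, 36, 36, 36, 36, 36, 36], reappears at step 35 — and no state repeats earlier — so the cycle the system enters has period 2.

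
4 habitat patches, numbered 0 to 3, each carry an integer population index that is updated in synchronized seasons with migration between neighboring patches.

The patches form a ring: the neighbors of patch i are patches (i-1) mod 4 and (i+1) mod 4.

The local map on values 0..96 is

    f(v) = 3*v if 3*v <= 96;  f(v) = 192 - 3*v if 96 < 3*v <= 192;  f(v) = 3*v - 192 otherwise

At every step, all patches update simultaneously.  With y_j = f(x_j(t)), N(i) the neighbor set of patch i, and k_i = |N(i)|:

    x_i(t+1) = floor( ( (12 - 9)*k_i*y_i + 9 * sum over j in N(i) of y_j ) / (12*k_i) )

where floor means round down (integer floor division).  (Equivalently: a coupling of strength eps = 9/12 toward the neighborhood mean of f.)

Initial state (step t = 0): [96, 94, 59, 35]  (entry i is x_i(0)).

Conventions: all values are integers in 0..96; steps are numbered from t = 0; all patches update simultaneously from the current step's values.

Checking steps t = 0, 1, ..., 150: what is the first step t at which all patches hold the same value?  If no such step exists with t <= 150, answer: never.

Simulating step by step:
t=0: [96, 94, 59, 35]  (not all equal)
t=1: [90, 64, 70, 63]  (not all equal)
t=2: [20, 36, 5, 36]  (not all equal)
t=3: [78, 49, 66, 49]  (not all equal)
t=4: [44, 29, 35, 29]  (not all equal)
t=5: [80, 76, 87, 76]  (not all equal)
t=6: [39, 52, 44, 52]  (not all equal)
t=7: [45, 59, 42, 59]  (not all equal)
t=8: [25, 49, 27, 49]  (not all equal)
t=9: [52, 69, 54, 69]  (not all equal)
t=10: [20, 28, 18, 28]  (not all equal)
t=11: [78, 63, 76, 63]  (not all equal)
t=12: [12, 30, 11, 30]  (not all equal)
t=13: [76, 48, 75, 48]  (not all equal)
t=14: [45, 37, 44, 37]  (not all equal)
t=15: [75, 64, 75, 64]  (not all equal)
t=16: [8, 24, 8, 24]  (not all equal)
t=17: [60, 36, 60, 36]  (not all equal)
t=18: [66, 30, 66, 30]  (not all equal)
t=19: [69, 27, 69, 27]  (not all equal)
t=20: [64, 31, 64, 31]  (not all equal)
t=21: [69, 23, 69, 23]  (not all equal)
t=22: [55, 28, 55, 28]  (not all equal)
t=23: [69, 41, 69, 41]  (not all equal)
t=24: [55, 28, 55, 28]  (not all equal)

Answer: never
Key observation: The state at step 22 reappears at step 24 — the system is in a cycle of period 2 from step 22 on.  No step 0..24 is synchronized, and the cycle repeats forever, so no step up to 150 (or ever) has all patches equal.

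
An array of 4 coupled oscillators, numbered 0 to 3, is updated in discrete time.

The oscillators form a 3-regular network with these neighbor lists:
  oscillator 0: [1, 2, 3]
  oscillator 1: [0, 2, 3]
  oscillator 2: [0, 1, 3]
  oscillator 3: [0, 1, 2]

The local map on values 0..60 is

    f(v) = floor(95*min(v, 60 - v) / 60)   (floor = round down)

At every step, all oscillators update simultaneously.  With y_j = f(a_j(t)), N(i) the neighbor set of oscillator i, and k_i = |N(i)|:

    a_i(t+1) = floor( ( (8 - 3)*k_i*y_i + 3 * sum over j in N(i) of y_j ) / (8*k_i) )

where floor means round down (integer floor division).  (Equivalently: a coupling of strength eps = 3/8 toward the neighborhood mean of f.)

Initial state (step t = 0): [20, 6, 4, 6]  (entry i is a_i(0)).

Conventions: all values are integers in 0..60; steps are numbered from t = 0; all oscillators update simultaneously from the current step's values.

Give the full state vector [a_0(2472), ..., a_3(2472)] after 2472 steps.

Simulating step by step:
t=0: [20, 6, 4, 6]
t=1: [22, 11, 9, 11]
t=2: [27, 18, 17, 18]
t=3: [36, 29, 28, 29]
t=4: [40, 44, 43, 44]
t=5: [28, 25, 26, 25]
t=6: [42, 39, 40, 39]
t=7: [29, 32, 31, 32]
t=8: [44, 44, 44, 44]
t=9: [25, 25, 25, 25]
t=10: [39, 39, 39, 39]
t=11: [33, 33, 33, 33]
t=12: [42, 42, 42, 42]
t=13: [28, 28, 28, 28]
t=14: [44, 44, 44, 44]

Answer: [42, 42, 42, 42]
Key observation: The state at step 8, [44, 44, 44, 44], reappears at step 14: the system is in a cycle of period 6 from step 8 on.  Therefore the state at step 2472 equals the state at step 8 + ((2472 - 8) mod 6) = 12, which is [42, 42, 42, 42].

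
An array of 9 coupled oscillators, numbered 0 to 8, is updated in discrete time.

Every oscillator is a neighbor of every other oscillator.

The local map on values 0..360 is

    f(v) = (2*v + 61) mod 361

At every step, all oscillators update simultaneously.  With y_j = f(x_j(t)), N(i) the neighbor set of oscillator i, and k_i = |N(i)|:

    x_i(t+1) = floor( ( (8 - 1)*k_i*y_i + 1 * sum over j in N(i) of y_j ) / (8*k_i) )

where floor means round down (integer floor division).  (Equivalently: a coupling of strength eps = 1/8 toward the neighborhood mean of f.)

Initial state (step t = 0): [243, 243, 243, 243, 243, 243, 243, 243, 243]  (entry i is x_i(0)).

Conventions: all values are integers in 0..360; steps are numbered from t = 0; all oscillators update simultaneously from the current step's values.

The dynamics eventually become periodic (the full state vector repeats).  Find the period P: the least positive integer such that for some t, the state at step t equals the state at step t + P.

Answer: 18
Key observation: The state at step 0, [243, 243, 243, 243, 243, 243, 243, 243, 243], reappears at step 18 — and no state repeats earlier — so the cycle the system enters has period 18.

Derivation:
t=0: [243, 243, 243, 243, 243, 243, 243, 243, 243]
t=1: [186, 186, 186, 186, 186, 186, 186, 186, 186]
t=2: [72, 72, 72, 72, 72, 72, 72, 72, 72]
t=3: [205, 205, 205, 205, 205, 205, 205, 205, 205]
t=4: [110, 110, 110, 110, 110, 110, 110, 110, 110]
t=5: [281, 281, 281, 281, 281, 281, 281, 281, 281]
t=6: [262, 262, 262, 262, 262, 262, 262, 262, 262]
t=7: [224, 224, 224, 224, 224, 224, 224, 224, 224]
t=8: [148, 148, 148, 148, 148, 148, 148, 148, 148]
t=9: [357, 357, 357, 357, 357, 357, 357, 357, 357]
t=10: [53, 53, 53, 53, 53, 53, 53, 53, 53]
t=11: [167, 167, 167, 167, 167, 167, 167, 167, 167]
t=12: [34, 34, 34, 34, 34, 34, 34, 34, 34]
t=13: [129, 129, 129, 129, 129, 129, 129, 129, 129]
t=14: [319, 319, 319, 319, 319, 319, 319, 319, 319]
t=15: [338, 338, 338, 338, 338, 338, 338, 338, 338]
t=16: [15, 15, 15, 15, 15, 15, 15, 15, 15]
t=17: [91, 91, 91, 91, 91, 91, 91, 91, 91]
t=18: [243, 243, 243, 243, 243, 243, 243, 243, 243]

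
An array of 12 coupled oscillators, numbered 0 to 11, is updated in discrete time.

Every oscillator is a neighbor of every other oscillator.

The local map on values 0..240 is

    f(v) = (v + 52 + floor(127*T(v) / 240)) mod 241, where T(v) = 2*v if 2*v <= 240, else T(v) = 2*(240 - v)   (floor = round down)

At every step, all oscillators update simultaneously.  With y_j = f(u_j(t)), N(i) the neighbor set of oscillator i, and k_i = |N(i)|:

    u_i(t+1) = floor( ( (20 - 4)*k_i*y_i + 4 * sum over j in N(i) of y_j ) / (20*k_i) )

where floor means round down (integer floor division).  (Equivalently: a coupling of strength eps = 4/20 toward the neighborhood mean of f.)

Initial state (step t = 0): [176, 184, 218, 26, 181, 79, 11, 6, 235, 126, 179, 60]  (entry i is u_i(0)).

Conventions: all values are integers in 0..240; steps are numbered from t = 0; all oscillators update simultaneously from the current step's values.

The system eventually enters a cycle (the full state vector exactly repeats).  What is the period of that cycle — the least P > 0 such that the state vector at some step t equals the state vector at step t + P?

Simulating step by step:
t=0: [176, 184, 218, 26, 181, 79, 11, 6, 235, 126, 179, 60]
t=1: [60, 60, 58, 100, 60, 185, 76, 68, 58, 62, 60, 155]
t=2: [168, 168, 165, 44, 168, 73, 194, 181, 165, 171, 168, 74]
t=3: [61, 61, 61, 129, 61, 176, 60, 61, 61, 61, 61, 178]
t=4: [170, 170, 170, 76, 170, 74, 168, 170, 170, 170, 170, 74]
t=5: [63, 63, 63, 182, 63, 179, 63, 63, 63, 63, 63, 179]
t=6: [174, 174, 174, 74, 174, 74, 174, 174, 174, 174, 174, 74]
t=7: [62, 62, 62, 179, 62, 179, 62, 62, 62, 62, 62, 179]
t=8: [172, 172, 172, 74, 172, 74, 172, 172, 172, 172, 172, 74]
t=9: [62, 62, 62, 179, 62, 179, 62, 62, 62, 62, 62, 179]

Answer: 2
Key observation: The state at step 7, [62, 62, 62, 179, 62, 179, 62, 62, 62, 62, 62, 179], reappears at step 9 — and no state repeats earlier — so the cycle the system enters has period 2.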